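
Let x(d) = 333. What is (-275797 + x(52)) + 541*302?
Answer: -112082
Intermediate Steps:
(-275797 + x(52)) + 541*302 = (-275797 + 333) + 541*302 = -275464 + 163382 = -112082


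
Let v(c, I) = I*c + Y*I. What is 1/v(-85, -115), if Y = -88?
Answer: 1/19895 ≈ 5.0264e-5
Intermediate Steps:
v(c, I) = -88*I + I*c (v(c, I) = I*c - 88*I = -88*I + I*c)
1/v(-85, -115) = 1/(-115*(-88 - 85)) = 1/(-115*(-173)) = 1/19895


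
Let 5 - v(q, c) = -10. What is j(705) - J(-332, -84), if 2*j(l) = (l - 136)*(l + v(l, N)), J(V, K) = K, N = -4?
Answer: 204924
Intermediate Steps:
v(q, c) = 15 (v(q, c) = 5 - 1*(-10) = 5 + 10 = 15)
j(l) = (-136 + l)*(15 + l)/2 (j(l) = ((l - 136)*(l + 15))/2 = ((-136 + l)*(15 + l))/2 = (-136 + l)*(15 + l)/2)
j(705) - J(-332, -84) = (-1020 + (½)*705² - 121/2*705) - 1*(-84) = (-1020 + (½)*497025 - 85305/2) + 84 = (-1020 + 497025/2 - 85305/2) + 84 = 204840 + 84 = 204924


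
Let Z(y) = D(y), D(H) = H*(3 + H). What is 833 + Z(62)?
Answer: 4863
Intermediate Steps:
Z(y) = y*(3 + y)
833 + Z(62) = 833 + 62*(3 + 62) = 833 + 62*65 = 833 + 4030 = 4863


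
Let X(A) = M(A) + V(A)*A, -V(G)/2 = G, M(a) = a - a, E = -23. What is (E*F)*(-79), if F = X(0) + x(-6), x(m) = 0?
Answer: 0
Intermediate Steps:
M(a) = 0
V(G) = -2*G
X(A) = -2*A² (X(A) = 0 + (-2*A)*A = 0 - 2*A² = -2*A²)
F = 0 (F = -2*0² + 0 = -2*0 + 0 = 0 + 0 = 0)
(E*F)*(-79) = -23*0*(-79) = 0*(-79) = 0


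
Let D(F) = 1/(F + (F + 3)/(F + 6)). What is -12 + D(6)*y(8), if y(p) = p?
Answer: -292/27 ≈ -10.815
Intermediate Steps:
D(F) = 1/(F + (3 + F)/(6 + F))
-12 + D(6)*y(8) = -12 + ((6 + 6)/(3 + 6² + 7*6))*8 = -12 + (12/(3 + 36 + 42))*8 = -12 + (12/81)*8 = -12 + ((1/81)*12)*8 = -12 + (4/27)*8 = -12 + 32/27 = -292/27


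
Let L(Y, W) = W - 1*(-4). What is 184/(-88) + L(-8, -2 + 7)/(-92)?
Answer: -2215/1012 ≈ -2.1887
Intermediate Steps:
L(Y, W) = 4 + W (L(Y, W) = W + 4 = 4 + W)
184/(-88) + L(-8, -2 + 7)/(-92) = 184/(-88) + (4 + (-2 + 7))/(-92) = 184*(-1/88) + (4 + 5)*(-1/92) = -23/11 + 9*(-1/92) = -23/11 - 9/92 = -2215/1012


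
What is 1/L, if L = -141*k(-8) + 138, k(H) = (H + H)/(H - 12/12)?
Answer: -3/338 ≈ -0.0088757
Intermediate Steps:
k(H) = 2*H/(-1 + H) (k(H) = (2*H)/(H - 12*1/12) = (2*H)/(H - 1) = (2*H)/(-1 + H) = 2*H/(-1 + H))
L = -338/3 (L = -282*(-8)/(-1 - 8) + 138 = -282*(-8)/(-9) + 138 = -282*(-8)*(-1)/9 + 138 = -141*16/9 + 138 = -752/3 + 138 = -338/3 ≈ -112.67)
1/L = 1/(-338/3) = -3/338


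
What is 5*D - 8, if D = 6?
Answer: 22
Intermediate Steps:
5*D - 8 = 5*6 - 8 = 30 - 8 = 22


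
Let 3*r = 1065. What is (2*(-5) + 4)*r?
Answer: -2130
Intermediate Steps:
r = 355 (r = (⅓)*1065 = 355)
(2*(-5) + 4)*r = (2*(-5) + 4)*355 = (-10 + 4)*355 = -6*355 = -2130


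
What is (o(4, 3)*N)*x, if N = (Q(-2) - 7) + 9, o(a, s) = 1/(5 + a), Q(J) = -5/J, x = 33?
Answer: 33/2 ≈ 16.500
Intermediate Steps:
N = 9/2 (N = (-5/(-2) - 7) + 9 = (-5*(-½) - 7) + 9 = (5/2 - 7) + 9 = -9/2 + 9 = 9/2 ≈ 4.5000)
(o(4, 3)*N)*x = ((9/2)/(5 + 4))*33 = ((9/2)/9)*33 = ((⅑)*(9/2))*33 = (½)*33 = 33/2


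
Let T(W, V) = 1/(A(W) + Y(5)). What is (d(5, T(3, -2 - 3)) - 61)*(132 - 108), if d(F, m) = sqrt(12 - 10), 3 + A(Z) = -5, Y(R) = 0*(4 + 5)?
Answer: -1464 + 24*sqrt(2) ≈ -1430.1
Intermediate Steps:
Y(R) = 0 (Y(R) = 0*9 = 0)
A(Z) = -8 (A(Z) = -3 - 5 = -8)
T(W, V) = -1/8 (T(W, V) = 1/(-8 + 0) = 1/(-8) = -1/8)
d(F, m) = sqrt(2)
(d(5, T(3, -2 - 3)) - 61)*(132 - 108) = (sqrt(2) - 61)*(132 - 108) = (-61 + sqrt(2))*24 = -1464 + 24*sqrt(2)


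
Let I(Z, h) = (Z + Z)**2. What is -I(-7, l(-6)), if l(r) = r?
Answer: -196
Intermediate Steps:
I(Z, h) = 4*Z**2 (I(Z, h) = (2*Z)**2 = 4*Z**2)
-I(-7, l(-6)) = -4*(-7)**2 = -4*49 = -1*196 = -196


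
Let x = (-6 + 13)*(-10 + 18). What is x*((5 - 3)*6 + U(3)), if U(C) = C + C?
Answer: 1008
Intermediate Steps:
U(C) = 2*C
x = 56 (x = 7*8 = 56)
x*((5 - 3)*6 + U(3)) = 56*((5 - 3)*6 + 2*3) = 56*(2*6 + 6) = 56*(12 + 6) = 56*18 = 1008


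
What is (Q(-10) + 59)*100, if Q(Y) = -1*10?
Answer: 4900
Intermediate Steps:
Q(Y) = -10
(Q(-10) + 59)*100 = (-10 + 59)*100 = 49*100 = 4900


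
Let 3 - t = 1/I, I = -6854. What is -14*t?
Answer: -143941/3427 ≈ -42.002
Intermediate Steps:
t = 20563/6854 (t = 3 - 1/(-6854) = 3 - 1*(-1/6854) = 3 + 1/6854 = 20563/6854 ≈ 3.0001)
-14*t = -14*20563/6854 = -143941/3427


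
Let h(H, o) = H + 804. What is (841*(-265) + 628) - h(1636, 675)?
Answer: -224677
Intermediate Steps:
h(H, o) = 804 + H
(841*(-265) + 628) - h(1636, 675) = (841*(-265) + 628) - (804 + 1636) = (-222865 + 628) - 1*2440 = -222237 - 2440 = -224677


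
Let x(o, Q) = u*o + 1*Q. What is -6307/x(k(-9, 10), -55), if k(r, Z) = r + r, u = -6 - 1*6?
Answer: -901/23 ≈ -39.174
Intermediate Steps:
u = -12 (u = -6 - 6 = -12)
k(r, Z) = 2*r
x(o, Q) = Q - 12*o (x(o, Q) = -12*o + 1*Q = -12*o + Q = Q - 12*o)
-6307/x(k(-9, 10), -55) = -6307/(-55 - 24*(-9)) = -6307/(-55 - 12*(-18)) = -6307/(-55 + 216) = -6307/161 = -6307*1/161 = -901/23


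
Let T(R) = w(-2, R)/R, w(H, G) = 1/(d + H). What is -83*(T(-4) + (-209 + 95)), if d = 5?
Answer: 113627/12 ≈ 9468.9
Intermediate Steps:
w(H, G) = 1/(5 + H)
T(R) = 1/(3*R) (T(R) = 1/((5 - 2)*R) = 1/(3*R))
-83*(T(-4) + (-209 + 95)) = -83*((⅓)/(-4) + (-209 + 95)) = -83*((⅓)*(-¼) - 114) = -83*(-1/12 - 114) = -83*(-1369/12) = 113627/12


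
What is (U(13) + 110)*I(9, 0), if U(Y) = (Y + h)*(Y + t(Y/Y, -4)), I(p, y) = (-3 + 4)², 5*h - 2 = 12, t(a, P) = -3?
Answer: 268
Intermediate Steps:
h = 14/5 (h = ⅖ + (⅕)*12 = ⅖ + 12/5 = 14/5 ≈ 2.8000)
I(p, y) = 1 (I(p, y) = 1² = 1)
U(Y) = (-3 + Y)*(14/5 + Y) (U(Y) = (Y + 14/5)*(Y - 3) = (14/5 + Y)*(-3 + Y) = (-3 + Y)*(14/5 + Y))
(U(13) + 110)*I(9, 0) = ((-42/5 + 13² - ⅕*13) + 110)*1 = ((-42/5 + 169 - 13/5) + 110)*1 = (158 + 110)*1 = 268*1 = 268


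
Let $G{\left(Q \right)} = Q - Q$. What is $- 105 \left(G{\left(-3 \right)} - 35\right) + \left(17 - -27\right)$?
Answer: $3719$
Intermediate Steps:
$G{\left(Q \right)} = 0$
$- 105 \left(G{\left(-3 \right)} - 35\right) + \left(17 - -27\right) = - 105 \left(0 - 35\right) + \left(17 - -27\right) = \left(-105\right) \left(-35\right) + \left(17 + 27\right) = 3675 + 44 = 3719$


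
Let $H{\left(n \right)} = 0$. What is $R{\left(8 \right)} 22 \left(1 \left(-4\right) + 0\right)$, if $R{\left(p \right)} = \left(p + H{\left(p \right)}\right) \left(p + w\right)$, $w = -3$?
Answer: $-3520$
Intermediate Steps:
$R{\left(p \right)} = p \left(-3 + p\right)$ ($R{\left(p \right)} = \left(p + 0\right) \left(p - 3\right) = p \left(-3 + p\right)$)
$R{\left(8 \right)} 22 \left(1 \left(-4\right) + 0\right) = 8 \left(-3 + 8\right) 22 \left(1 \left(-4\right) + 0\right) = 8 \cdot 5 \cdot 22 \left(-4 + 0\right) = 40 \cdot 22 \left(-4\right) = 880 \left(-4\right) = -3520$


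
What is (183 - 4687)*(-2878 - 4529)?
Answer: 33361128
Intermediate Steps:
(183 - 4687)*(-2878 - 4529) = -4504*(-7407) = 33361128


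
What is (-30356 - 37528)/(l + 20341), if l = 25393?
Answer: -33942/22867 ≈ -1.4843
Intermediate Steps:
(-30356 - 37528)/(l + 20341) = (-30356 - 37528)/(25393 + 20341) = -67884/45734 = -67884*1/45734 = -33942/22867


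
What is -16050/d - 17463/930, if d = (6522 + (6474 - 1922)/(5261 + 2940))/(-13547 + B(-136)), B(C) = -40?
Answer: 277046799974173/8291178470 ≈ 33415.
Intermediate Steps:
d = -53491474/111426987 (d = (6522 + (6474 - 1922)/(5261 + 2940))/(-13547 - 40) = (6522 + 4552/8201)/(-13587) = (6522 + 4552*(1/8201))*(-1/13587) = (6522 + 4552/8201)*(-1/13587) = (53491474/8201)*(-1/13587) = -53491474/111426987 ≈ -0.48006)
-16050/d - 17463/930 = -16050/(-53491474/111426987) - 17463/930 = -16050*(-111426987/53491474) - 17463*1/930 = 894201570675/26745737 - 5821/310 = 277046799974173/8291178470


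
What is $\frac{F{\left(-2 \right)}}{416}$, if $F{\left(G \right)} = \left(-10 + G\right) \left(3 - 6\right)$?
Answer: $\frac{9}{104} \approx 0.086538$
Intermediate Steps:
$F{\left(G \right)} = 30 - 3 G$ ($F{\left(G \right)} = \left(-10 + G\right) \left(-3\right) = 30 - 3 G$)
$\frac{F{\left(-2 \right)}}{416} = \frac{30 - -6}{416} = \left(30 + 6\right) \frac{1}{416} = 36 \cdot \frac{1}{416} = \frac{9}{104}$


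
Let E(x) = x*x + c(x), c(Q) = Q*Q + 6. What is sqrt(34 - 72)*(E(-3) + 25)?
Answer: 49*I*sqrt(38) ≈ 302.06*I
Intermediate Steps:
c(Q) = 6 + Q**2 (c(Q) = Q**2 + 6 = 6 + Q**2)
E(x) = 6 + 2*x**2 (E(x) = x*x + (6 + x**2) = x**2 + (6 + x**2) = 6 + 2*x**2)
sqrt(34 - 72)*(E(-3) + 25) = sqrt(34 - 72)*((6 + 2*(-3)**2) + 25) = sqrt(-38)*((6 + 2*9) + 25) = (I*sqrt(38))*((6 + 18) + 25) = (I*sqrt(38))*(24 + 25) = (I*sqrt(38))*49 = 49*I*sqrt(38)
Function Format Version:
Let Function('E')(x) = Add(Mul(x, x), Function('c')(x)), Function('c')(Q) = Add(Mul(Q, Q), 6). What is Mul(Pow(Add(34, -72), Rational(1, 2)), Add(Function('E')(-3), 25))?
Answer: Mul(49, I, Pow(38, Rational(1, 2))) ≈ Mul(302.06, I)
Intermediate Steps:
Function('c')(Q) = Add(6, Pow(Q, 2)) (Function('c')(Q) = Add(Pow(Q, 2), 6) = Add(6, Pow(Q, 2)))
Function('E')(x) = Add(6, Mul(2, Pow(x, 2))) (Function('E')(x) = Add(Mul(x, x), Add(6, Pow(x, 2))) = Add(Pow(x, 2), Add(6, Pow(x, 2))) = Add(6, Mul(2, Pow(x, 2))))
Mul(Pow(Add(34, -72), Rational(1, 2)), Add(Function('E')(-3), 25)) = Mul(Pow(Add(34, -72), Rational(1, 2)), Add(Add(6, Mul(2, Pow(-3, 2))), 25)) = Mul(Pow(-38, Rational(1, 2)), Add(Add(6, Mul(2, 9)), 25)) = Mul(Mul(I, Pow(38, Rational(1, 2))), Add(Add(6, 18), 25)) = Mul(Mul(I, Pow(38, Rational(1, 2))), Add(24, 25)) = Mul(Mul(I, Pow(38, Rational(1, 2))), 49) = Mul(49, I, Pow(38, Rational(1, 2)))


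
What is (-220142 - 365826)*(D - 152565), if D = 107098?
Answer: 26642207056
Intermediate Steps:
(-220142 - 365826)*(D - 152565) = (-220142 - 365826)*(107098 - 152565) = -585968*(-45467) = 26642207056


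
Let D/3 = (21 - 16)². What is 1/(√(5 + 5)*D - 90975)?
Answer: -1213/110351925 - √10/110351925 ≈ -1.1021e-5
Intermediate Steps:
D = 75 (D = 3*(21 - 16)² = 3*5² = 3*25 = 75)
1/(√(5 + 5)*D - 90975) = 1/(√(5 + 5)*75 - 90975) = 1/(√10*75 - 90975) = 1/(75*√10 - 90975) = 1/(-90975 + 75*√10)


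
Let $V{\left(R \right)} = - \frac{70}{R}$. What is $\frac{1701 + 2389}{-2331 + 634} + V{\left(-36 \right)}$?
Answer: $- \frac{14225}{30546} \approx -0.46569$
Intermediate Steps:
$\frac{1701 + 2389}{-2331 + 634} + V{\left(-36 \right)} = \frac{1701 + 2389}{-2331 + 634} - \frac{70}{-36} = \frac{4090}{-1697} - - \frac{35}{18} = 4090 \left(- \frac{1}{1697}\right) + \frac{35}{18} = - \frac{4090}{1697} + \frac{35}{18} = - \frac{14225}{30546}$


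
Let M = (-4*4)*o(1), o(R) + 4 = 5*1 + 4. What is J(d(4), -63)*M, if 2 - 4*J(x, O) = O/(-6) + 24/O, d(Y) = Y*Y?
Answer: 3410/21 ≈ 162.38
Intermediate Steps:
o(R) = 5 (o(R) = -4 + (5*1 + 4) = -4 + (5 + 4) = -4 + 9 = 5)
d(Y) = Y²
J(x, O) = ½ - 6/O + O/24 (J(x, O) = ½ - (O/(-6) + 24/O)/4 = ½ - (O*(-⅙) + 24/O)/4 = ½ - (-O/6 + 24/O)/4 = ½ - (24/O - O/6)/4 = ½ + (-6/O + O/24) = ½ - 6/O + O/24)
M = -80 (M = -4*4*5 = -16*5 = -80)
J(d(4), -63)*M = ((1/24)*(-144 - 63*(12 - 63))/(-63))*(-80) = ((1/24)*(-1/63)*(-144 - 63*(-51)))*(-80) = ((1/24)*(-1/63)*(-144 + 3213))*(-80) = ((1/24)*(-1/63)*3069)*(-80) = -341/168*(-80) = 3410/21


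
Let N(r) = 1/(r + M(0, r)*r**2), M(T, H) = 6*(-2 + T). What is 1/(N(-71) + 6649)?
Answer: 60563/402683386 ≈ 0.00015040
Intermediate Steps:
M(T, H) = -12 + 6*T
N(r) = 1/(r - 12*r**2) (N(r) = 1/(r + (-12 + 6*0)*r**2) = 1/(r + (-12 + 0)*r**2) = 1/(r - 12*r**2))
1/(N(-71) + 6649) = 1/(-1/(-71*(-1 + 12*(-71))) + 6649) = 1/(-1*(-1/71)/(-1 - 852) + 6649) = 1/(-1*(-1/71)/(-853) + 6649) = 1/(-1*(-1/71)*(-1/853) + 6649) = 1/(-1/60563 + 6649) = 1/(402683386/60563) = 60563/402683386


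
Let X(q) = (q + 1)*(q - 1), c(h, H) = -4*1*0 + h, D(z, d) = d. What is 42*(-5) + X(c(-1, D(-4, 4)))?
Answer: -210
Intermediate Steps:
c(h, H) = h (c(h, H) = -4*0 + h = 0 + h = h)
X(q) = (1 + q)*(-1 + q)
42*(-5) + X(c(-1, D(-4, 4))) = 42*(-5) + (-1 + (-1)²) = -210 + (-1 + 1) = -210 + 0 = -210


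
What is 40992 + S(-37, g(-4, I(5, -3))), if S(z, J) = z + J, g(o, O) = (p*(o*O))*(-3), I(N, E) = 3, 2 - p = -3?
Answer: 41135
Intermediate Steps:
p = 5 (p = 2 - 1*(-3) = 2 + 3 = 5)
g(o, O) = -15*O*o (g(o, O) = (5*(o*O))*(-3) = (5*(O*o))*(-3) = (5*O*o)*(-3) = -15*O*o)
S(z, J) = J + z
40992 + S(-37, g(-4, I(5, -3))) = 40992 + (-15*3*(-4) - 37) = 40992 + (180 - 37) = 40992 + 143 = 41135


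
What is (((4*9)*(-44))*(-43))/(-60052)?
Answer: -17028/15013 ≈ -1.1342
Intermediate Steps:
(((4*9)*(-44))*(-43))/(-60052) = ((36*(-44))*(-43))*(-1/60052) = -1584*(-43)*(-1/60052) = 68112*(-1/60052) = -17028/15013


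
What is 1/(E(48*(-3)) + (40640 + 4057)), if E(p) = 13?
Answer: 1/44710 ≈ 2.2366e-5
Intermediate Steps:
1/(E(48*(-3)) + (40640 + 4057)) = 1/(13 + (40640 + 4057)) = 1/(13 + 44697) = 1/44710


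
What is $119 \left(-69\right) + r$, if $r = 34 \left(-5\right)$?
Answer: $-8381$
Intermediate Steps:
$r = -170$
$119 \left(-69\right) + r = 119 \left(-69\right) - 170 = -8211 - 170 = -8381$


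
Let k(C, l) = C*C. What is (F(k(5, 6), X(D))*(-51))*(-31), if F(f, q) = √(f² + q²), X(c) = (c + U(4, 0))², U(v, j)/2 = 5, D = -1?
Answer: 1581*√7186 ≈ 1.3402e+5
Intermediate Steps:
k(C, l) = C²
U(v, j) = 10 (U(v, j) = 2*5 = 10)
X(c) = (10 + c)² (X(c) = (c + 10)² = (10 + c)²)
(F(k(5, 6), X(D))*(-51))*(-31) = (√((5²)² + ((10 - 1)²)²)*(-51))*(-31) = (√(25² + (9²)²)*(-51))*(-31) = (√(625 + 81²)*(-51))*(-31) = (√(625 + 6561)*(-51))*(-31) = (√7186*(-51))*(-31) = -51*√7186*(-31) = 1581*√7186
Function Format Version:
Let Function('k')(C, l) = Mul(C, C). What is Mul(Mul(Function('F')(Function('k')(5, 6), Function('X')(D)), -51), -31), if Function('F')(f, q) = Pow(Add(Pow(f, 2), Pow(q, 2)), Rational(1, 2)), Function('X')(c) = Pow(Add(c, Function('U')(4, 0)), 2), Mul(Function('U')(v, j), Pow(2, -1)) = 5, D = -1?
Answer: Mul(1581, Pow(7186, Rational(1, 2))) ≈ 1.3402e+5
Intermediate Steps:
Function('k')(C, l) = Pow(C, 2)
Function('U')(v, j) = 10 (Function('U')(v, j) = Mul(2, 5) = 10)
Function('X')(c) = Pow(Add(10, c), 2) (Function('X')(c) = Pow(Add(c, 10), 2) = Pow(Add(10, c), 2))
Mul(Mul(Function('F')(Function('k')(5, 6), Function('X')(D)), -51), -31) = Mul(Mul(Pow(Add(Pow(Pow(5, 2), 2), Pow(Pow(Add(10, -1), 2), 2)), Rational(1, 2)), -51), -31) = Mul(Mul(Pow(Add(Pow(25, 2), Pow(Pow(9, 2), 2)), Rational(1, 2)), -51), -31) = Mul(Mul(Pow(Add(625, Pow(81, 2)), Rational(1, 2)), -51), -31) = Mul(Mul(Pow(Add(625, 6561), Rational(1, 2)), -51), -31) = Mul(Mul(Pow(7186, Rational(1, 2)), -51), -31) = Mul(Mul(-51, Pow(7186, Rational(1, 2))), -31) = Mul(1581, Pow(7186, Rational(1, 2)))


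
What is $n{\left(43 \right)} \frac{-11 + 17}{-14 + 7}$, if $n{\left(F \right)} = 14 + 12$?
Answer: $- \frac{156}{7} \approx -22.286$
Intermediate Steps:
$n{\left(F \right)} = 26$
$n{\left(43 \right)} \frac{-11 + 17}{-14 + 7} = 26 \frac{-11 + 17}{-14 + 7} = 26 \frac{6}{-7} = 26 \cdot 6 \left(- \frac{1}{7}\right) = 26 \left(- \frac{6}{7}\right) = - \frac{156}{7}$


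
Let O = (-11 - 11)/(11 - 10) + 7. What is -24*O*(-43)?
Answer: -15480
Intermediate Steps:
O = -15 (O = -22/1 + 7 = -22*1 + 7 = -22 + 7 = -15)
-24*O*(-43) = -24*(-15)*(-43) = 360*(-43) = -15480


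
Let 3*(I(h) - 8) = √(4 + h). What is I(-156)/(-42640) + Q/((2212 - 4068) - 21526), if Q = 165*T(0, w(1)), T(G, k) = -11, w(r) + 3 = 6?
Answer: 804214/10385505 - I*√38/63960 ≈ 0.077436 - 9.6379e-5*I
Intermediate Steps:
I(h) = 8 + √(4 + h)/3
w(r) = 3 (w(r) = -3 + 6 = 3)
Q = -1815 (Q = 165*(-11) = -1815)
I(-156)/(-42640) + Q/((2212 - 4068) - 21526) = (8 + √(4 - 156)/3)/(-42640) - 1815/((2212 - 4068) - 21526) = (8 + √(-152)/3)*(-1/42640) - 1815/(-1856 - 21526) = (8 + (2*I*√38)/3)*(-1/42640) - 1815/(-23382) = (8 + 2*I*√38/3)*(-1/42640) - 1815*(-1/23382) = (-1/5330 - I*√38/63960) + 605/7794 = 804214/10385505 - I*√38/63960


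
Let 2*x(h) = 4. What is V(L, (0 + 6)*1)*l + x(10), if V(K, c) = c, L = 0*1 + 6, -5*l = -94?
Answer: 574/5 ≈ 114.80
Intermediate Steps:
x(h) = 2 (x(h) = (1/2)*4 = 2)
l = 94/5 (l = -1/5*(-94) = 94/5 ≈ 18.800)
L = 6 (L = 0 + 6 = 6)
V(L, (0 + 6)*1)*l + x(10) = ((0 + 6)*1)*(94/5) + 2 = (6*1)*(94/5) + 2 = 6*(94/5) + 2 = 564/5 + 2 = 574/5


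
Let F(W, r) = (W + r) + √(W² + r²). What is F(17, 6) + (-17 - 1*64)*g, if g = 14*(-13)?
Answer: 14765 + 5*√13 ≈ 14783.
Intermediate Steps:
g = -182
F(W, r) = W + r + √(W² + r²)
F(17, 6) + (-17 - 1*64)*g = (17 + 6 + √(17² + 6²)) + (-17 - 1*64)*(-182) = (17 + 6 + √(289 + 36)) + (-17 - 64)*(-182) = (17 + 6 + √325) - 81*(-182) = (17 + 6 + 5*√13) + 14742 = (23 + 5*√13) + 14742 = 14765 + 5*√13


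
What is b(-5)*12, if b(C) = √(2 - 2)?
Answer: 0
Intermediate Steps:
b(C) = 0 (b(C) = √0 = 0)
b(-5)*12 = 0*12 = 0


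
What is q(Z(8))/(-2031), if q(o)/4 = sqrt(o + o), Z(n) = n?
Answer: -16/2031 ≈ -0.0078779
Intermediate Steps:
q(o) = 4*sqrt(2)*sqrt(o) (q(o) = 4*sqrt(o + o) = 4*sqrt(2*o) = 4*(sqrt(2)*sqrt(o)) = 4*sqrt(2)*sqrt(o))
q(Z(8))/(-2031) = (4*sqrt(2)*sqrt(8))/(-2031) = (4*sqrt(2)*(2*sqrt(2)))*(-1/2031) = 16*(-1/2031) = -16/2031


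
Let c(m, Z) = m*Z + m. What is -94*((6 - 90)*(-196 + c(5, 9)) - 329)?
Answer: -1121890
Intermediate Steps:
c(m, Z) = m + Z*m (c(m, Z) = Z*m + m = m + Z*m)
-94*((6 - 90)*(-196 + c(5, 9)) - 329) = -94*((6 - 90)*(-196 + 5*(1 + 9)) - 329) = -94*(-84*(-196 + 5*10) - 329) = -94*(-84*(-196 + 50) - 329) = -94*(-84*(-146) - 329) = -94*(12264 - 329) = -94*11935 = -1121890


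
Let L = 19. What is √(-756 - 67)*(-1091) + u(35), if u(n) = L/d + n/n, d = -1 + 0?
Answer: -18 - 1091*I*√823 ≈ -18.0 - 31299.0*I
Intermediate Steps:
d = -1
u(n) = -18 (u(n) = 19/(-1) + n/n = 19*(-1) + 1 = -19 + 1 = -18)
√(-756 - 67)*(-1091) + u(35) = √(-756 - 67)*(-1091) - 18 = √(-823)*(-1091) - 18 = (I*√823)*(-1091) - 18 = -1091*I*√823 - 18 = -18 - 1091*I*√823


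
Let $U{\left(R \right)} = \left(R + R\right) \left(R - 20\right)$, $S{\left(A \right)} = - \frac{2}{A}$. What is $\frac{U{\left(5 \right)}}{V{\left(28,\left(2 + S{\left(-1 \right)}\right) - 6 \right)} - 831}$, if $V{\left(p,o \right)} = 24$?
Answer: $\frac{50}{269} \approx 0.18587$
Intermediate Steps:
$U{\left(R \right)} = 2 R \left(-20 + R\right)$ ($U{\left(R \right)} = 2 R \left(R - 20\right) = 2 R \left(-20 + R\right)$)
$\frac{U{\left(5 \right)}}{V{\left(28,\left(2 + S{\left(-1 \right)}\right) - 6 \right)} - 831} = \frac{2 \cdot 5 \left(-20 + 5\right)}{24 - 831} = \frac{2 \cdot 5 \left(-15\right)}{-807} = \left(-150\right) \left(- \frac{1}{807}\right) = \frac{50}{269}$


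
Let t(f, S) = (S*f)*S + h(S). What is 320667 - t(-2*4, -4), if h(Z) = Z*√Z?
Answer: 320795 + 8*I ≈ 3.208e+5 + 8.0*I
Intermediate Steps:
h(Z) = Z^(3/2)
t(f, S) = S^(3/2) + f*S² (t(f, S) = (S*f)*S + S^(3/2) = f*S² + S^(3/2) = S^(3/2) + f*S²)
320667 - t(-2*4, -4) = 320667 - ((-4)^(3/2) - 2*4*(-4)²) = 320667 - (-8*I - 8*16) = 320667 - (-8*I - 128) = 320667 - (-128 - 8*I) = 320667 + (128 + 8*I) = 320795 + 8*I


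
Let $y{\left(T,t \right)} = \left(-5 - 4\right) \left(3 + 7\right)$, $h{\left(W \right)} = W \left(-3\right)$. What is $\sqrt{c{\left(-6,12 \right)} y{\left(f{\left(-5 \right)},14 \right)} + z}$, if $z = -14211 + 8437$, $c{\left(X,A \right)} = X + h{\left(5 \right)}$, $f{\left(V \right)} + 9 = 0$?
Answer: $2 i \sqrt{971} \approx 62.322 i$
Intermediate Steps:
$h{\left(W \right)} = - 3 W$
$f{\left(V \right)} = -9$ ($f{\left(V \right)} = -9 + 0 = -9$)
$y{\left(T,t \right)} = -90$ ($y{\left(T,t \right)} = \left(-9\right) 10 = -90$)
$c{\left(X,A \right)} = -15 + X$ ($c{\left(X,A \right)} = X - 15 = -15 + X$)
$z = -5774$
$\sqrt{c{\left(-6,12 \right)} y{\left(f{\left(-5 \right)},14 \right)} + z} = \sqrt{\left(-15 - 6\right) \left(-90\right) - 5774} = \sqrt{\left(-21\right) \left(-90\right) - 5774} = \sqrt{1890 - 5774} = \sqrt{-3884} = 2 i \sqrt{971}$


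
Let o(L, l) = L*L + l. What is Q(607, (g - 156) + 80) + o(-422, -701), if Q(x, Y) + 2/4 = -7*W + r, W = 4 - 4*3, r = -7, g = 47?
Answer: 354863/2 ≈ 1.7743e+5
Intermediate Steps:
W = -8 (W = 4 - 12 = -8)
Q(x, Y) = 97/2 (Q(x, Y) = -½ + (-7*(-8) - 7) = -½ + (56 - 7) = -½ + 49 = 97/2)
o(L, l) = l + L² (o(L, l) = L² + l = l + L²)
Q(607, (g - 156) + 80) + o(-422, -701) = 97/2 + (-701 + (-422)²) = 97/2 + (-701 + 178084) = 97/2 + 177383 = 354863/2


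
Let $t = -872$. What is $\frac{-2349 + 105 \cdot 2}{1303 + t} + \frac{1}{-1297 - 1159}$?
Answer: $- \frac{5253815}{1058536} \approx -4.9633$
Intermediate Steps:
$\frac{-2349 + 105 \cdot 2}{1303 + t} + \frac{1}{-1297 - 1159} = \frac{-2349 + 105 \cdot 2}{1303 - 872} + \frac{1}{-1297 - 1159} = \frac{-2349 + 210}{431} + \frac{1}{-2456} = \left(-2139\right) \frac{1}{431} - \frac{1}{2456} = - \frac{2139}{431} - \frac{1}{2456} = - \frac{5253815}{1058536}$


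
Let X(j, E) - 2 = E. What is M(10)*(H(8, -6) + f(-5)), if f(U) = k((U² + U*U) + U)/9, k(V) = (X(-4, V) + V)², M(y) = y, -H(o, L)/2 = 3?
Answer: 84100/9 ≈ 9344.4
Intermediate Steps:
H(o, L) = -6 (H(o, L) = -2*3 = -6)
X(j, E) = 2 + E
k(V) = (2 + 2*V)² (k(V) = ((2 + V) + V)² = (2 + 2*V)²)
f(U) = 4*(1 + U + 2*U²)²/9 (f(U) = (4*(1 + ((U² + U*U) + U))²)/9 = (4*(1 + ((U² + U²) + U))²)*(⅑) = (4*(1 + (2*U² + U))²)*(⅑) = (4*(1 + (U + 2*U²))²)*(⅑) = (4*(1 + U + 2*U²)²)*(⅑) = 4*(1 + U + 2*U²)²/9)
M(10)*(H(8, -6) + f(-5)) = 10*(-6 + 4*(1 - 5*(1 + 2*(-5)))²/9) = 10*(-6 + 4*(1 - 5*(1 - 10))²/9) = 10*(-6 + 4*(1 - 5*(-9))²/9) = 10*(-6 + 4*(1 + 45)²/9) = 10*(-6 + (4/9)*46²) = 10*(-6 + (4/9)*2116) = 10*(-6 + 8464/9) = 10*(8410/9) = 84100/9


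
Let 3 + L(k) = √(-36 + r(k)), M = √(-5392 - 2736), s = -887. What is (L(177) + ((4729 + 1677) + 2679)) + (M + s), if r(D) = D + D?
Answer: 8195 + √318 + 8*I*√127 ≈ 8212.8 + 90.155*I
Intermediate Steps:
r(D) = 2*D
M = 8*I*√127 (M = √(-8128) = 8*I*√127 ≈ 90.155*I)
L(k) = -3 + √(-36 + 2*k)
(L(177) + ((4729 + 1677) + 2679)) + (M + s) = ((-3 + √(-36 + 2*177)) + ((4729 + 1677) + 2679)) + (8*I*√127 - 887) = ((-3 + √(-36 + 354)) + (6406 + 2679)) + (-887 + 8*I*√127) = ((-3 + √318) + 9085) + (-887 + 8*I*√127) = (9082 + √318) + (-887 + 8*I*√127) = 8195 + √318 + 8*I*√127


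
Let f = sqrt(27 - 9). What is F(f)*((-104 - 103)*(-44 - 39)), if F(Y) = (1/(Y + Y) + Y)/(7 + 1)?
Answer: 211899*sqrt(2)/32 ≈ 9364.7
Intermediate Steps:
f = 3*sqrt(2) (f = sqrt(18) = 3*sqrt(2) ≈ 4.2426)
F(Y) = Y/8 + 1/(16*Y) (F(Y) = (1/(2*Y) + Y)/8 = (1/(2*Y) + Y)*(1/8) = (Y + 1/(2*Y))*(1/8) = Y/8 + 1/(16*Y))
F(f)*((-104 - 103)*(-44 - 39)) = ((3*sqrt(2))/8 + 1/(16*((3*sqrt(2)))))*((-104 - 103)*(-44 - 39)) = (3*sqrt(2)/8 + (sqrt(2)/6)/16)*(-207*(-83)) = (3*sqrt(2)/8 + sqrt(2)/96)*17181 = (37*sqrt(2)/96)*17181 = 211899*sqrt(2)/32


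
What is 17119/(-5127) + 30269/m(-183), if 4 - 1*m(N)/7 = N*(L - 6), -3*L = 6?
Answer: -330145343/52397940 ≈ -6.3007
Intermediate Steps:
L = -2 (L = -⅓*6 = -2)
m(N) = 28 + 56*N (m(N) = 28 - 7*N*(-2 - 6) = 28 - 7*N*(-8) = 28 - (-56)*N = 28 + 56*N)
17119/(-5127) + 30269/m(-183) = 17119/(-5127) + 30269/(28 + 56*(-183)) = 17119*(-1/5127) + 30269/(28 - 10248) = -17119/5127 + 30269/(-10220) = -17119/5127 + 30269*(-1/10220) = -17119/5127 - 30269/10220 = -330145343/52397940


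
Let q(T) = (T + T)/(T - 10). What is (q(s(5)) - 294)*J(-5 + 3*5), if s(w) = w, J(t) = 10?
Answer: -2960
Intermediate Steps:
q(T) = 2*T/(-10 + T) (q(T) = (2*T)/(-10 + T) = 2*T/(-10 + T))
(q(s(5)) - 294)*J(-5 + 3*5) = (2*5/(-10 + 5) - 294)*10 = (2*5/(-5) - 294)*10 = (2*5*(-⅕) - 294)*10 = (-2 - 294)*10 = -296*10 = -2960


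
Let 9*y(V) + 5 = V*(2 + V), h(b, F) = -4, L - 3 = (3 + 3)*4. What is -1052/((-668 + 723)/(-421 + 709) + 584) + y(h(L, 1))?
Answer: -740681/504741 ≈ -1.4674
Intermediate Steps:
L = 27 (L = 3 + (3 + 3)*4 = 3 + 6*4 = 3 + 24 = 27)
y(V) = -5/9 + V*(2 + V)/9 (y(V) = -5/9 + (V*(2 + V))/9 = -5/9 + V*(2 + V)/9)
-1052/((-668 + 723)/(-421 + 709) + 584) + y(h(L, 1)) = -1052/((-668 + 723)/(-421 + 709) + 584) + (-5/9 + (⅑)*(-4)² + (2/9)*(-4)) = -1052/(55/288 + 584) + (-5/9 + (⅑)*16 - 8/9) = -1052/(55*(1/288) + 584) + (-5/9 + 16/9 - 8/9) = -1052/(55/288 + 584) + ⅓ = -1052/168247/288 + ⅓ = -1052*288/168247 + ⅓ = -302976/168247 + ⅓ = -740681/504741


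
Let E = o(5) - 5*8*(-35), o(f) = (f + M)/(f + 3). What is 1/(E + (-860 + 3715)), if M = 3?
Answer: 1/4256 ≈ 0.00023496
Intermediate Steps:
o(f) = 1 (o(f) = (f + 3)/(f + 3) = (3 + f)/(3 + f) = 1)
E = 1401 (E = 1 - 5*8*(-35) = 1 - 40*(-35) = 1 + 1400 = 1401)
1/(E + (-860 + 3715)) = 1/(1401 + (-860 + 3715)) = 1/(1401 + 2855) = 1/4256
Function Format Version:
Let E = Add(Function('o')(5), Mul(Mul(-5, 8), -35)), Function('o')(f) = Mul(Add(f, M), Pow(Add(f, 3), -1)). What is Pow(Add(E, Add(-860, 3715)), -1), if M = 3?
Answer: Rational(1, 4256) ≈ 0.00023496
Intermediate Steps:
Function('o')(f) = 1 (Function('o')(f) = Mul(Add(f, 3), Pow(Add(f, 3), -1)) = Mul(Add(3, f), Pow(Add(3, f), -1)) = 1)
E = 1401 (E = Add(1, Mul(Mul(-5, 8), -35)) = Add(1, Mul(-40, -35)) = Add(1, 1400) = 1401)
Pow(Add(E, Add(-860, 3715)), -1) = Pow(Add(1401, Add(-860, 3715)), -1) = Pow(Add(1401, 2855), -1) = Pow(4256, -1) = Rational(1, 4256)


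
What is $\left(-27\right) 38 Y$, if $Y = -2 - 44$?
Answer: $47196$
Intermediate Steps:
$Y = -46$
$\left(-27\right) 38 Y = \left(-27\right) 38 \left(-46\right) = \left(-1026\right) \left(-46\right) = 47196$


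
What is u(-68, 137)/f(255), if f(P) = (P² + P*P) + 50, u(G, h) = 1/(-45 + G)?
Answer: -1/14701300 ≈ -6.8021e-8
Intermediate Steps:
f(P) = 50 + 2*P² (f(P) = (P² + P²) + 50 = 2*P² + 50 = 50 + 2*P²)
u(-68, 137)/f(255) = 1/((-45 - 68)*(50 + 2*255²)) = 1/((-113)*(50 + 2*65025)) = -1/(113*(50 + 130050)) = -1/113/130100 = -1/113*1/130100 = -1/14701300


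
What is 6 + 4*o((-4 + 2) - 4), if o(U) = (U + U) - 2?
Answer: -50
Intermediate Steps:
o(U) = -2 + 2*U (o(U) = 2*U - 2 = -2 + 2*U)
6 + 4*o((-4 + 2) - 4) = 6 + 4*(-2 + 2*((-4 + 2) - 4)) = 6 + 4*(-2 + 2*(-2 - 4)) = 6 + 4*(-2 + 2*(-6)) = 6 + 4*(-2 - 12) = 6 + 4*(-14) = 6 - 56 = -50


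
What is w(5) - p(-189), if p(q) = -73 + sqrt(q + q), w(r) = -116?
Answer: -43 - 3*I*sqrt(42) ≈ -43.0 - 19.442*I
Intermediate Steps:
p(q) = -73 + sqrt(2)*sqrt(q) (p(q) = -73 + sqrt(2*q) = -73 + sqrt(2)*sqrt(q))
w(5) - p(-189) = -116 - (-73 + sqrt(2)*sqrt(-189)) = -116 - (-73 + sqrt(2)*(3*I*sqrt(21))) = -116 - (-73 + 3*I*sqrt(42)) = -116 + (73 - 3*I*sqrt(42)) = -43 - 3*I*sqrt(42)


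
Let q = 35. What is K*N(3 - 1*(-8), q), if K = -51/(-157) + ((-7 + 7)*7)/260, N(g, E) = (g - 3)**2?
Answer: 3264/157 ≈ 20.790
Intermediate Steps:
N(g, E) = (-3 + g)**2
K = 51/157 (K = -51*(-1/157) + (0*7)*(1/260) = 51/157 + 0*(1/260) = 51/157 + 0 = 51/157 ≈ 0.32484)
K*N(3 - 1*(-8), q) = 51*(-3 + (3 - 1*(-8)))**2/157 = 51*(-3 + (3 + 8))**2/157 = 51*(-3 + 11)**2/157 = (51/157)*8**2 = (51/157)*64 = 3264/157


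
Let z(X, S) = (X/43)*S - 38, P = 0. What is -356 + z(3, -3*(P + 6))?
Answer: -16996/43 ≈ -395.26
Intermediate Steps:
z(X, S) = -38 + S*X/43 (z(X, S) = (X*(1/43))*S - 38 = (X/43)*S - 38 = S*X/43 - 38 = -38 + S*X/43)
-356 + z(3, -3*(P + 6)) = -356 + (-38 + (1/43)*(-3*(0 + 6))*3) = -356 + (-38 + (1/43)*(-3*6)*3) = -356 + (-38 + (1/43)*(-18)*3) = -356 + (-38 - 54/43) = -356 - 1688/43 = -16996/43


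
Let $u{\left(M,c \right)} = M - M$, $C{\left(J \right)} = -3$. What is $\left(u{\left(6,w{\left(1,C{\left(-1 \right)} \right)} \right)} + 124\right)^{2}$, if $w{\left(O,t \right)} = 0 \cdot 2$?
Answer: $15376$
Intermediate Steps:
$w{\left(O,t \right)} = 0$
$u{\left(M,c \right)} = 0$
$\left(u{\left(6,w{\left(1,C{\left(-1 \right)} \right)} \right)} + 124\right)^{2} = \left(0 + 124\right)^{2} = 124^{2} = 15376$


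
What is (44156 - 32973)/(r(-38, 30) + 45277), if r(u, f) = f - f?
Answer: 11183/45277 ≈ 0.24699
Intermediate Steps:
r(u, f) = 0
(44156 - 32973)/(r(-38, 30) + 45277) = (44156 - 32973)/(0 + 45277) = 11183/45277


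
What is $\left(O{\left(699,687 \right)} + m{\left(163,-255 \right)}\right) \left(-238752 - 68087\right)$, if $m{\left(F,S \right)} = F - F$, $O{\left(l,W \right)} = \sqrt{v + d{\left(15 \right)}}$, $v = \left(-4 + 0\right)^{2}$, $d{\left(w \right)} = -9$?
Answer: $- 306839 \sqrt{7} \approx -8.1182 \cdot 10^{5}$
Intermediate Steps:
$v = 16$ ($v = \left(-4\right)^{2} = 16$)
$O{\left(l,W \right)} = \sqrt{7}$ ($O{\left(l,W \right)} = \sqrt{16 - 9} = \sqrt{7}$)
$m{\left(F,S \right)} = 0$
$\left(O{\left(699,687 \right)} + m{\left(163,-255 \right)}\right) \left(-238752 - 68087\right) = \left(\sqrt{7} + 0\right) \left(-238752 - 68087\right) = \sqrt{7} \left(-306839\right) = - 306839 \sqrt{7}$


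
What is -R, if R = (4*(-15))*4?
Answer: 240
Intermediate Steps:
R = -240 (R = -60*4 = -240)
-R = -1*(-240) = 240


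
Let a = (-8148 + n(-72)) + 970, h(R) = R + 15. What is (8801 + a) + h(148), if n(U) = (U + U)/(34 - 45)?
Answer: 19790/11 ≈ 1799.1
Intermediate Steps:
n(U) = -2*U/11 (n(U) = (2*U)/(-11) = (2*U)*(-1/11) = -2*U/11)
h(R) = 15 + R
a = -78814/11 (a = (-8148 - 2/11*(-72)) + 970 = (-8148 + 144/11) + 970 = -89484/11 + 970 = -78814/11 ≈ -7164.9)
(8801 + a) + h(148) = (8801 - 78814/11) + (15 + 148) = 17997/11 + 163 = 19790/11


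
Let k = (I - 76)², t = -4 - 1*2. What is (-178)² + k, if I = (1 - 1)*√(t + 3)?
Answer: 37460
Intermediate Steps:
t = -6 (t = -4 - 2 = -6)
I = 0 (I = (1 - 1)*√(-6 + 3) = 0*√(-3) = 0*(I*√3) = 0)
k = 5776 (k = (0 - 76)² = (-76)² = 5776)
(-178)² + k = (-178)² + 5776 = 31684 + 5776 = 37460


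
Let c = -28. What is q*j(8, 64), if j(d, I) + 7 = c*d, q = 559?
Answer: -129129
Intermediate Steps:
j(d, I) = -7 - 28*d
q*j(8, 64) = 559*(-7 - 28*8) = 559*(-7 - 224) = 559*(-231) = -129129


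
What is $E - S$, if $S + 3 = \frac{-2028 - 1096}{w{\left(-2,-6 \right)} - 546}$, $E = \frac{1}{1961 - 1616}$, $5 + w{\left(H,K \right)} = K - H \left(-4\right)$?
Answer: $- \frac{98488}{38985} \approx -2.5263$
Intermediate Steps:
$w{\left(H,K \right)} = -5 + K + 4 H$ ($w{\left(H,K \right)} = -5 - \left(- K + H \left(-4\right)\right) = -5 + \left(K - - 4 H\right) = -5 + \left(K + 4 H\right) = -5 + K + 4 H$)
$E = \frac{1}{345} \approx 0.0028986$
$S = \frac{1429}{565}$ ($S = -3 + \frac{-2028 - 1096}{\left(-5 - 6 + 4 \left(-2\right)\right) - 546} = -3 - \frac{3124}{\left(-5 - 6 - 8\right) - 546} = -3 - \frac{3124}{-19 - 546} = -3 - \frac{3124}{-565} = -3 - - \frac{3124}{565} = -3 + \frac{3124}{565} = \frac{1429}{565} \approx 2.5292$)
$E - S = \frac{1}{345} - \frac{1429}{565} = - \frac{98488}{38985}$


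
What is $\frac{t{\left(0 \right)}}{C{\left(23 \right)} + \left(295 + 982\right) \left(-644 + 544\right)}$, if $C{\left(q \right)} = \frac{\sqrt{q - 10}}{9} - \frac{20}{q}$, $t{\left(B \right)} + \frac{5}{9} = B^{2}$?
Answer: $\frac{3039919200}{698760585439523} + \frac{2645 \sqrt{13}}{698760585439523} \approx 4.3505 \cdot 10^{-6}$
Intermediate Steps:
$t{\left(B \right)} = - \frac{5}{9} + B^{2}$
$C{\left(q \right)} = - \frac{20}{q} + \frac{\sqrt{-10 + q}}{9}$ ($C{\left(q \right)} = \sqrt{-10 + q} \frac{1}{9} - \frac{20}{q} = \frac{\sqrt{-10 + q}}{9} - \frac{20}{q} = - \frac{20}{q} + \frac{\sqrt{-10 + q}}{9}$)
$\frac{t{\left(0 \right)}}{C{\left(23 \right)} + \left(295 + 982\right) \left(-644 + 544\right)} = \frac{- \frac{5}{9} + 0^{2}}{\left(- \frac{20}{23} + \frac{\sqrt{-10 + 23}}{9}\right) + \left(295 + 982\right) \left(-644 + 544\right)} = \frac{- \frac{5}{9} + 0}{\left(\left(-20\right) \frac{1}{23} + \frac{\sqrt{13}}{9}\right) + 1277 \left(-100\right)} = - \frac{5}{9 \left(\left(- \frac{20}{23} + \frac{\sqrt{13}}{9}\right) - 127700\right)} = - \frac{5}{9 \left(- \frac{2937120}{23} + \frac{\sqrt{13}}{9}\right)}$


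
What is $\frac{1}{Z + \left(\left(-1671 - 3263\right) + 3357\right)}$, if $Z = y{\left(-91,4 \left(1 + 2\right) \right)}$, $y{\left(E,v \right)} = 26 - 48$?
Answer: $- \frac{1}{1599} \approx -0.00062539$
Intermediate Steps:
$y{\left(E,v \right)} = -22$
$Z = -22$
$\frac{1}{Z + \left(\left(-1671 - 3263\right) + 3357\right)} = \frac{1}{-22 + \left(\left(-1671 - 3263\right) + 3357\right)} = \frac{1}{-22 + \left(-4934 + 3357\right)} = \frac{1}{-22 - 1577} = \frac{1}{-1599} = - \frac{1}{1599}$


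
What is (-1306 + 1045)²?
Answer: 68121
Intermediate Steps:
(-1306 + 1045)² = (-261)² = 68121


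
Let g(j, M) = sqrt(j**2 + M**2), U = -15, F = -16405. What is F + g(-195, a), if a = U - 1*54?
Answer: -16405 + 3*sqrt(4754) ≈ -16198.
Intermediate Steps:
a = -69 (a = -15 - 1*54 = -15 - 54 = -69)
g(j, M) = sqrt(M**2 + j**2)
F + g(-195, a) = -16405 + sqrt((-69)**2 + (-195)**2) = -16405 + sqrt(4761 + 38025) = -16405 + sqrt(42786) = -16405 + 3*sqrt(4754)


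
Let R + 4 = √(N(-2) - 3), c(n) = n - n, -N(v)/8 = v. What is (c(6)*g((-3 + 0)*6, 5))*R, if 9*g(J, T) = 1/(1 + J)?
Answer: 0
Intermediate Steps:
N(v) = -8*v
c(n) = 0
R = -4 + √13 (R = -4 + √(-8*(-2) - 3) = -4 + √(16 - 3) = -4 + √13 ≈ -0.39445)
g(J, T) = 1/(9*(1 + J))
(c(6)*g((-3 + 0)*6, 5))*R = (0*(1/(9*(1 + (-3 + 0)*6))))*(-4 + √13) = (0*(1/(9*(1 - 3*6))))*(-4 + √13) = (0*(1/(9*(1 - 18))))*(-4 + √13) = (0*((⅑)/(-17)))*(-4 + √13) = (0*((⅑)*(-1/17)))*(-4 + √13) = (0*(-1/153))*(-4 + √13) = 0*(-4 + √13) = 0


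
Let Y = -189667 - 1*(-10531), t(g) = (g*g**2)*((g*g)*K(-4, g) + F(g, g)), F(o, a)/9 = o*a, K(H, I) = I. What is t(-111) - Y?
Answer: 1718759497338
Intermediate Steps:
F(o, a) = 9*a*o (F(o, a) = 9*(o*a) = 9*(a*o) = 9*a*o)
t(g) = g**3*(g**3 + 9*g**2) (t(g) = (g*g**2)*((g*g)*g + 9*g*g) = g**3*(g**2*g + 9*g**2) = g**3*(g**3 + 9*g**2))
Y = -179136 (Y = -189667 + 10531 = -179136)
t(-111) - Y = (-111)**5*(9 - 111) - 1*(-179136) = -16850581551*(-102) + 179136 = 1718759318202 + 179136 = 1718759497338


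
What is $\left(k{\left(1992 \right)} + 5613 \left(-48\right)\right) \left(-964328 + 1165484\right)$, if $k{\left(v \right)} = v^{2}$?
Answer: $744003627840$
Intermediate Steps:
$\left(k{\left(1992 \right)} + 5613 \left(-48\right)\right) \left(-964328 + 1165484\right) = \left(1992^{2} + 5613 \left(-48\right)\right) \left(-964328 + 1165484\right) = \left(3968064 - 269424\right) 201156 = 3698640 \cdot 201156 = 744003627840$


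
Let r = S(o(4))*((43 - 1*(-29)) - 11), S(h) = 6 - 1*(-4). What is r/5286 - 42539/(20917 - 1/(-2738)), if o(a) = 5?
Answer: -32263037999/16818509369 ≈ -1.9183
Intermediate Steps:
S(h) = 10 (S(h) = 6 + 4 = 10)
r = 610 (r = 10*((43 - 1*(-29)) - 11) = 10*((43 + 29) - 11) = 10*(72 - 11) = 10*61 = 610)
r/5286 - 42539/(20917 - 1/(-2738)) = 610/5286 - 42539/(20917 - 1/(-2738)) = 610*(1/5286) - 42539/(20917 - 1*(-1/2738)) = 305/2643 - 42539/(20917 + 1/2738) = 305/2643 - 42539/57270747/2738 = 305/2643 - 42539*2738/57270747 = 305/2643 - 116471782/57270747 = -32263037999/16818509369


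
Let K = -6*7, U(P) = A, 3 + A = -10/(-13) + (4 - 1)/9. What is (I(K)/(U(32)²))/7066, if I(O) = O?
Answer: -31941/19346708 ≈ -0.0016510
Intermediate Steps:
A = -74/39 (A = -3 + (-10/(-13) + (4 - 1)/9) = -3 + (-10*(-1/13) + 3*(⅑)) = -3 + (10/13 + ⅓) = -3 + 43/39 = -74/39 ≈ -1.8974)
U(P) = -74/39
K = -42
(I(K)/(U(32)²))/7066 = -42/((-74/39)²)/7066 = -42/5476/1521*(1/7066) = -42*1521/5476*(1/7066) = -31941/2738*1/7066 = -31941/19346708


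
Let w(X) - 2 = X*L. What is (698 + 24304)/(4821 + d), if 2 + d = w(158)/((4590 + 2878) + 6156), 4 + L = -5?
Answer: 28385604/5471053 ≈ 5.1883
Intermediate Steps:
L = -9 (L = -4 - 5 = -9)
w(X) = 2 - 9*X (w(X) = 2 + X*(-9) = 2 - 9*X)
d = -7167/3406 (d = -2 + (2 - 9*158)/((4590 + 2878) + 6156) = -2 + (2 - 1422)/(7468 + 6156) = -2 - 1420/13624 = -2 - 1420*1/13624 = -2 - 355/3406 = -7167/3406 ≈ -2.1042)
(698 + 24304)/(4821 + d) = (698 + 24304)/(4821 - 7167/3406) = 25002/(16413159/3406) = 25002*(3406/16413159) = 28385604/5471053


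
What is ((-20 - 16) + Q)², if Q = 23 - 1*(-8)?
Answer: 25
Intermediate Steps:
Q = 31 (Q = 23 + 8 = 31)
((-20 - 16) + Q)² = ((-20 - 16) + 31)² = (-36 + 31)² = (-5)² = 25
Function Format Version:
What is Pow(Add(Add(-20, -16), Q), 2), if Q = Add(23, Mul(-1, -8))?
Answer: 25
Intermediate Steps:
Q = 31 (Q = Add(23, 8) = 31)
Pow(Add(Add(-20, -16), Q), 2) = Pow(Add(Add(-20, -16), 31), 2) = Pow(Add(-36, 31), 2) = Pow(-5, 2) = 25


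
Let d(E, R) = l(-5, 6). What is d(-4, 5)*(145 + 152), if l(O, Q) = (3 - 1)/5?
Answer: 594/5 ≈ 118.80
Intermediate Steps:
l(O, Q) = 2/5 (l(O, Q) = 2*(1/5) = 2/5)
d(E, R) = 2/5
d(-4, 5)*(145 + 152) = 2*(145 + 152)/5 = (2/5)*297 = 594/5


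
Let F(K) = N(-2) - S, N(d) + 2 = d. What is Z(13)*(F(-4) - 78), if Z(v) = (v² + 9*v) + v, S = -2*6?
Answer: -20930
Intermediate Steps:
S = -12
N(d) = -2 + d
F(K) = 8 (F(K) = (-2 - 2) - 1*(-12) = -4 + 12 = 8)
Z(v) = v² + 10*v
Z(13)*(F(-4) - 78) = (13*(10 + 13))*(8 - 78) = (13*23)*(-70) = 299*(-70) = -20930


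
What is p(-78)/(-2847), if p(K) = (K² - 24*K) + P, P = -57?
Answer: -2633/949 ≈ -2.7745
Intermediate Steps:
p(K) = -57 + K² - 24*K (p(K) = (K² - 24*K) - 57 = -57 + K² - 24*K)
p(-78)/(-2847) = (-57 + (-78)² - 24*(-78))/(-2847) = (-57 + 6084 + 1872)*(-1/2847) = 7899*(-1/2847) = -2633/949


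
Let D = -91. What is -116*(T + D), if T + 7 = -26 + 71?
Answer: 6148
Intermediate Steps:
T = 38 (T = -7 + (-26 + 71) = -7 + 45 = 38)
-116*(T + D) = -116*(38 - 91) = -116*(-53) = 6148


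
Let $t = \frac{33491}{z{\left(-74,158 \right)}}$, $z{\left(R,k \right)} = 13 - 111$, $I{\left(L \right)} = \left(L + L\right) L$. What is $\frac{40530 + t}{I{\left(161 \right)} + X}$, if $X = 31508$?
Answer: $\frac{3938449}{8168300} \approx 0.48216$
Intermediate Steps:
$I{\left(L \right)} = 2 L^{2}$ ($I{\left(L \right)} = 2 L L = 2 L^{2}$)
$z{\left(R,k \right)} = -98$ ($z{\left(R,k \right)} = 13 - 111 = -98$)
$t = - \frac{33491}{98}$ ($t = \frac{33491}{-98} = 33491 \left(- \frac{1}{98}\right) = - \frac{33491}{98} \approx -341.75$)
$\frac{40530 + t}{I{\left(161 \right)} + X} = \frac{40530 - \frac{33491}{98}}{2 \cdot 161^{2} + 31508} = \frac{3938449}{98 \left(2 \cdot 25921 + 31508\right)} = \frac{3938449}{98 \left(51842 + 31508\right)} = \frac{3938449}{98 \cdot 83350} = \frac{3938449}{98} \cdot \frac{1}{83350} = \frac{3938449}{8168300}$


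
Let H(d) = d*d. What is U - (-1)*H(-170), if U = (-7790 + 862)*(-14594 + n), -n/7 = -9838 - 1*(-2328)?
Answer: -263068828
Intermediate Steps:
H(d) = d²
n = 52570 (n = -7*(-9838 - 1*(-2328)) = -7*(-9838 + 2328) = -7*(-7510) = 52570)
U = -263097728 (U = (-7790 + 862)*(-14594 + 52570) = -6928*37976 = -263097728)
U - (-1)*H(-170) = -263097728 - (-1)*(-170)² = -263097728 - (-1)*28900 = -263097728 - 1*(-28900) = -263097728 + 28900 = -263068828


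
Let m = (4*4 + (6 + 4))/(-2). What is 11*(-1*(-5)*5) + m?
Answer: 262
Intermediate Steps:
m = -13 (m = -(16 + 10)/2 = -½*26 = -13)
11*(-1*(-5)*5) + m = 11*(-1*(-5)*5) - 13 = 11*(5*5) - 13 = 11*25 - 13 = 275 - 13 = 262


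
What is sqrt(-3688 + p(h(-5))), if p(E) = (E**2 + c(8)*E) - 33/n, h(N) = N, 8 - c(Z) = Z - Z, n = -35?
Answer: 2*I*sqrt(1133755)/35 ≈ 60.845*I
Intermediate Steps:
c(Z) = 8 (c(Z) = 8 - (Z - Z) = 8 - 1*0 = 8 + 0 = 8)
p(E) = 33/35 + E**2 + 8*E (p(E) = (E**2 + 8*E) - 33/(-35) = (E**2 + 8*E) - 33*(-1/35) = (E**2 + 8*E) + 33/35 = 33/35 + E**2 + 8*E)
sqrt(-3688 + p(h(-5))) = sqrt(-3688 + (33/35 - 5*(8 - 5))) = sqrt(-3688 + (33/35 - 5*3)) = sqrt(-3688 + (33/35 - 15)) = sqrt(-3688 - 492/35) = sqrt(-129572/35) = 2*I*sqrt(1133755)/35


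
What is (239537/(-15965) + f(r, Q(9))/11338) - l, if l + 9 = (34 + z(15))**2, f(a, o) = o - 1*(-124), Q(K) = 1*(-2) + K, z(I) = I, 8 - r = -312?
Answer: -14054596701/5839070 ≈ -2407.0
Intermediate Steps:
r = 320 (r = 8 - 1*(-312) = 8 + 312 = 320)
Q(K) = -2 + K
f(a, o) = 124 + o (f(a, o) = o + 124 = 124 + o)
l = 2392 (l = -9 + (34 + 15)**2 = -9 + 49**2 = -9 + 2401 = 2392)
(239537/(-15965) + f(r, Q(9))/11338) - l = (239537/(-15965) + (124 + (-2 + 9))/11338) - 1*2392 = (239537*(-1/15965) + (124 + 7)*(1/11338)) - 2392 = (-7727/515 + 131*(1/11338)) - 2392 = (-7727/515 + 131/11338) - 2392 = -87541261/5839070 - 2392 = -14054596701/5839070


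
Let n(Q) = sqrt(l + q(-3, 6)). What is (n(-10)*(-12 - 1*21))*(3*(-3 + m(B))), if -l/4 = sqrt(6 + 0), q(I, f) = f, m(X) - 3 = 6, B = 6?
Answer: -594*sqrt(6 - 4*sqrt(6)) ≈ -1157.6*I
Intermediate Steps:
m(X) = 9 (m(X) = 3 + 6 = 9)
l = -4*sqrt(6) (l = -4*sqrt(6 + 0) = -4*sqrt(6) ≈ -9.7980)
n(Q) = sqrt(6 - 4*sqrt(6)) (n(Q) = sqrt(-4*sqrt(6) + 6) = sqrt(6 - 4*sqrt(6)))
(n(-10)*(-12 - 1*21))*(3*(-3 + m(B))) = (sqrt(6 - 4*sqrt(6))*(-12 - 1*21))*(3*(-3 + 9)) = (sqrt(6 - 4*sqrt(6))*(-12 - 21))*(3*6) = (sqrt(6 - 4*sqrt(6))*(-33))*18 = -33*sqrt(6 - 4*sqrt(6))*18 = -594*sqrt(6 - 4*sqrt(6))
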